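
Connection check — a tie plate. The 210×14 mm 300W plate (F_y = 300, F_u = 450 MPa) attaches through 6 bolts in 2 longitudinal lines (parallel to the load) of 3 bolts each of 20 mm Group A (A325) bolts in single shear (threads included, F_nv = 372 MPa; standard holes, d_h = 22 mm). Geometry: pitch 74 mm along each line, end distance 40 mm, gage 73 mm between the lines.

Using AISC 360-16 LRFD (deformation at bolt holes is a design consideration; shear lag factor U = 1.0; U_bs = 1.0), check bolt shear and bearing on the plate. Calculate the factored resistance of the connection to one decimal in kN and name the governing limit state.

Bolt shear: A_b = π(20)²/4 = 314.16 mm². φR_n = 0.75 × 372 × 314.16 × 6 × 1 = 525.9 kN.
Bearing (14 mm plate, F_u = 450 MPa): end bolts L_c = 40 − 22/2 = 29, R_n = min(1.2×29×14×450, 2.4×20×14×450) = 219.24 kN/bolt; interior L_c = 74 − 22 = 52, R_n = 302.4 kN/bolt. φR_n = 0.75 × (2×219.24 + 4×302.4) = 1236.1 kN.
Governing: min(525.9, 1236.1) = 525.9 kN → bolt shear.

525.9 kN (bolt shear governs)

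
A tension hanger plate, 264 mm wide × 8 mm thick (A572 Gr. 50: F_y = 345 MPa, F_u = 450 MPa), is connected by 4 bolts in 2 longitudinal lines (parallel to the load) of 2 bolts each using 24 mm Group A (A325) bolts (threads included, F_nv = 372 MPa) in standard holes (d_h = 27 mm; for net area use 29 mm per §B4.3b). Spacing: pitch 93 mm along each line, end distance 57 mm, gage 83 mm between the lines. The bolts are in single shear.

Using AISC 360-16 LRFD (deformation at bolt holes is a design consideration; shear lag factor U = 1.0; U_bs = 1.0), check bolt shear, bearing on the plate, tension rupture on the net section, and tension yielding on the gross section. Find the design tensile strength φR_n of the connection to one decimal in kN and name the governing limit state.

504.9 kN (bolt shear governs)

Bolt shear: A_b = π(24)²/4 = 452.39 mm². φR_n = 0.75 × 372 × 452.39 × 4 × 1 = 504.9 kN.
Bearing (8 mm plate, F_u = 450 MPa): end bolts L_c = 57 − 27/2 = 43.5, R_n = min(1.2×43.5×8×450, 2.4×24×8×450) = 187.92 kN/bolt; interior L_c = 93 − 27 = 66, R_n = 207.36 kN/bolt. φR_n = 0.75 × (2×187.92 + 2×207.36) = 592.9 kN.
Tension rupture (net): A_n = (264 − 2×29)×8 = 1648 mm² (U = 1.0, A_e = A_n). φR_n = 0.75 × 450 × 1648 = 556.2 kN.
Tension yield (gross): A_g = 264×8 = 2112 mm². φR_n = 0.90 × 345 × 2112 = 655.8 kN.
Governing: min(504.9, 592.9, 556.2, 655.8) = 504.9 kN → bolt shear.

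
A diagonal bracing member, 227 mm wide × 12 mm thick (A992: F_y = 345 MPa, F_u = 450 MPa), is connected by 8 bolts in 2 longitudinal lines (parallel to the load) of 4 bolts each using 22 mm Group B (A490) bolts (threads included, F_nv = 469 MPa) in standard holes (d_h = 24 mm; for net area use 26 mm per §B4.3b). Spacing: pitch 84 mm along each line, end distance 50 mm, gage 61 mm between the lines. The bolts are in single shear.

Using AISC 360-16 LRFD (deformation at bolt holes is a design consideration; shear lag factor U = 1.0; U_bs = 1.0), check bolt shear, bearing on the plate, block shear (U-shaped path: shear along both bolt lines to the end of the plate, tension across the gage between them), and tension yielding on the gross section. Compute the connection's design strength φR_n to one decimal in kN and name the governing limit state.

Bolt shear: A_b = π(22)²/4 = 380.13 mm². φR_n = 0.75 × 469 × 380.13 × 8 × 1 = 1069.7 kN.
Bearing (12 mm plate, F_u = 450 MPa): end bolts L_c = 50 − 24/2 = 38, R_n = min(1.2×38×12×450, 2.4×22×12×450) = 246.24 kN/bolt; interior L_c = 84 − 24 = 60, R_n = 285.12 kN/bolt. φR_n = 0.75 × (2×246.24 + 6×285.12) = 1652.4 kN.
Block shear: shear path 2×[50+3×84] = 2×302 mm, A_gv = 7248, A_nv = 2×(302 − 3.5×26)×12 = 5064 mm²; tension across gage: (61 − 1×26)×12 = 420 mm². R_n = min(0.6×450×5064, 0.6×345×7248) + 1.0×450×420 = min(1367.3, 1500.3) + 189 = 1556.3 kN. φR_n = 0.75 × 1556.3 = 1167.2 kN.
Tension yield (gross): A_g = 227×12 = 2724 mm². φR_n = 0.90 × 345 × 2724 = 845.8 kN.
Governing: min(1069.7, 1652.4, 1167.2, 845.8) = 845.8 kN → gross-section yield.

845.8 kN (gross-section yield governs)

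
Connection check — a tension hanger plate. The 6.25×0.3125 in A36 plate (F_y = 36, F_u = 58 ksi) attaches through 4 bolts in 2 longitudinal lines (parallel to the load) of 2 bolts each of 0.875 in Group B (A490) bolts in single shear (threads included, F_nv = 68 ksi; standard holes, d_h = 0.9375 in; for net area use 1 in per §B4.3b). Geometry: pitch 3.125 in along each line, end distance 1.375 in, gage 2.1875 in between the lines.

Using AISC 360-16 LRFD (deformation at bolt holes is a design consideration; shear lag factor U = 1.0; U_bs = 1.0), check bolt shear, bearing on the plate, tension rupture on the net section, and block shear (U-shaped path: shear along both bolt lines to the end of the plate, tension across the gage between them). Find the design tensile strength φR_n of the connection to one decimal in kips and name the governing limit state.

57.8 kips (net-section rupture governs)

Bolt shear: A_b = π(0.875)²/4 = 0.60132 in². φR_n = 0.75 × 68 × 0.60132 × 4 × 1 = 122.7 kips.
Bearing (0.3125 in plate, F_u = 58 ksi): end bolts L_c = 1.375 − 0.9375/2 = 0.90625, R_n = min(1.2×0.90625×0.3125×58, 2.4×0.875×0.3125×58) = 19.711 kips/bolt; interior L_c = 3.125 − 0.9375 = 2.1875, R_n = 38.063 kips/bolt. φR_n = 0.75 × (2×19.711 + 2×38.063) = 86.7 kips.
Tension rupture (net): A_n = (6.25 − 2×1)×0.3125 = 1.3281 in² (U = 1.0, A_e = A_n). φR_n = 0.75 × 58 × 1.3281 = 57.8 kips.
Block shear: shear path 2×[1.375+1×3.125] = 2×4.5 in, A_gv = 2.8125, A_nv = 2×(4.5 − 1.5×1)×0.3125 = 1.875 in²; tension across gage: (2.1875 − 1×1)×0.3125 = 0.37109 in². R_n = min(0.6×58×1.875, 0.6×36×2.8125) + 1.0×58×0.37109 = min(65.25, 60.75) + 21.523 = 82.273 kips. φR_n = 0.75 × 82.273 = 61.7 kips.
Governing: min(122.7, 86.7, 57.8, 61.7) = 57.8 kips → net-section rupture.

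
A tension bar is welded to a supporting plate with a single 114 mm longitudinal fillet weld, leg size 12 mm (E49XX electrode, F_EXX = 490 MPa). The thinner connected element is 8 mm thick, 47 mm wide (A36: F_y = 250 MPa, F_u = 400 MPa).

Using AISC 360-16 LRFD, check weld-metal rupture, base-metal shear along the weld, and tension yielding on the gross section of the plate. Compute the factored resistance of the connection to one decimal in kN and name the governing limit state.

Weld metal: throat = 0.707×12 = 8.484 mm, L = 114 mm. φR_n = 0.75 × 0.6 × 490 × 8.484 × 114 = 213.3 kN.
Base metal shear (8 mm plate): yield φR_n = 1.0×0.6×250×8×114 = 136.8 kN; rupture φR_n = 0.75×0.6×400×8×114 = 164.2 kN; take 136.8 kN (yield).
Tension yield (gross): A_g = 47×8 = 376 mm². φR_n = 0.90 × 250 × 376 = 84.6 kN.
Governing: min(213.3, 136.8, 84.6) = 84.6 kN → gross-section yield.

84.6 kN (gross-section yield governs)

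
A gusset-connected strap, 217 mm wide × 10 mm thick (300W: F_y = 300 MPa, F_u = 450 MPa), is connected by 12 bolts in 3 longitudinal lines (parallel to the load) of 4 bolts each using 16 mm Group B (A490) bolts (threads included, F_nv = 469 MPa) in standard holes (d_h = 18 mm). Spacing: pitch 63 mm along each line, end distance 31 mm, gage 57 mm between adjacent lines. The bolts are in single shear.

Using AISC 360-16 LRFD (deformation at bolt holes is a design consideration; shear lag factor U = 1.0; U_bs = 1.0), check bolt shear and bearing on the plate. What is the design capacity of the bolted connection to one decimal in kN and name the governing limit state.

Bolt shear: A_b = π(16)²/4 = 201.06 mm². φR_n = 0.75 × 469 × 201.06 × 12 × 1 = 848.7 kN.
Bearing (10 mm plate, F_u = 450 MPa): end bolts L_c = 31 − 18/2 = 22, R_n = min(1.2×22×10×450, 2.4×16×10×450) = 118.8 kN/bolt; interior L_c = 63 − 18 = 45, R_n = 172.8 kN/bolt. φR_n = 0.75 × (3×118.8 + 9×172.8) = 1433.7 kN.
Governing: min(848.7, 1433.7) = 848.7 kN → bolt shear.

848.7 kN (bolt shear governs)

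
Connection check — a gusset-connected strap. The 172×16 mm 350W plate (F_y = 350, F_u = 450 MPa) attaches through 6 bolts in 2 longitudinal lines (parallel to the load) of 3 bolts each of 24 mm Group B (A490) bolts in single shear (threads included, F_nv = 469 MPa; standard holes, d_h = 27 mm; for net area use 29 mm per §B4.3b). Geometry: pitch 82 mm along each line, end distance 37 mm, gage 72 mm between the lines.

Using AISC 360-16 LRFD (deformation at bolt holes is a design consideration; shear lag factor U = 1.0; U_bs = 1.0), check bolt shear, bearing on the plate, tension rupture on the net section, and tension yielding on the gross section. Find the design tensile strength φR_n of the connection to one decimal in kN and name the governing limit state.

615.6 kN (net-section rupture governs)

Bolt shear: A_b = π(24)²/4 = 452.39 mm². φR_n = 0.75 × 469 × 452.39 × 6 × 1 = 954.8 kN.
Bearing (16 mm plate, F_u = 450 MPa): end bolts L_c = 37 − 27/2 = 23.5, R_n = min(1.2×23.5×16×450, 2.4×24×16×450) = 203.04 kN/bolt; interior L_c = 82 − 27 = 55, R_n = 414.72 kN/bolt. φR_n = 0.75 × (2×203.04 + 4×414.72) = 1548.7 kN.
Tension rupture (net): A_n = (172 − 2×29)×16 = 1824 mm² (U = 1.0, A_e = A_n). φR_n = 0.75 × 450 × 1824 = 615.6 kN.
Tension yield (gross): A_g = 172×16 = 2752 mm². φR_n = 0.90 × 350 × 2752 = 866.9 kN.
Governing: min(954.8, 1548.7, 615.6, 866.9) = 615.6 kN → net-section rupture.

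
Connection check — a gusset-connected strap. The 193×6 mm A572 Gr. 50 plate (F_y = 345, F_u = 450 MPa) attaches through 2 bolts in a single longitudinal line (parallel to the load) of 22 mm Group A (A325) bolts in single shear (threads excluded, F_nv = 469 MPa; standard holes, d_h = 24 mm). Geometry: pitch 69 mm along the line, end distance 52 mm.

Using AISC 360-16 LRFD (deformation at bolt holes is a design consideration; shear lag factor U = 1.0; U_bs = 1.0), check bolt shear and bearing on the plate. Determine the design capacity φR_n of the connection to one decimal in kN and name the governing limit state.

Bolt shear: A_b = π(22)²/4 = 380.13 mm². φR_n = 0.75 × 469 × 380.13 × 2 × 1 = 267.4 kN.
Bearing (6 mm plate, F_u = 450 MPa): end bolts L_c = 52 − 24/2 = 40, R_n = min(1.2×40×6×450, 2.4×22×6×450) = 129.6 kN/bolt; interior L_c = 69 − 24 = 45, R_n = 142.56 kN/bolt. φR_n = 0.75 × (1×129.6 + 1×142.56) = 204.1 kN.
Governing: min(267.4, 204.1) = 204.1 kN → bearing.

204.1 kN (bearing governs)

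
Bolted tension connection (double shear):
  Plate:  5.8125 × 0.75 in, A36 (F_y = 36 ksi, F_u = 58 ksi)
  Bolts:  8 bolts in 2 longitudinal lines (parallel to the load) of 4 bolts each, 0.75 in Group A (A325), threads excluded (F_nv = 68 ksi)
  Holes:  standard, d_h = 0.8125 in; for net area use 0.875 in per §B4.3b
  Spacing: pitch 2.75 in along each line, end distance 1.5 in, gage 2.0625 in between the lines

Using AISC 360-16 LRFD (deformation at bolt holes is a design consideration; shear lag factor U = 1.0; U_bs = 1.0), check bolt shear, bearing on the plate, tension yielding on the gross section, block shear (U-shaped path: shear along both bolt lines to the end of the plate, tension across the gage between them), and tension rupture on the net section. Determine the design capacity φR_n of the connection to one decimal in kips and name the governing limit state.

Bolt shear: A_b = π(0.75)²/4 = 0.44179 in². φR_n = 0.75 × 68 × 0.44179 × 8 × 2 = 360.5 kips.
Bearing (0.75 in plate, F_u = 58 ksi): end bolts L_c = 1.5 − 0.8125/2 = 1.09375, R_n = min(1.2×1.09375×0.75×58, 2.4×0.75×0.75×58) = 57.094 kips/bolt; interior L_c = 2.75 − 0.8125 = 1.9375, R_n = 78.3 kips/bolt. φR_n = 0.75 × (2×57.094 + 6×78.3) = 438.0 kips.
Tension yield (gross): A_g = 5.8125×0.75 = 4.3594 in². φR_n = 0.90 × 36 × 4.3594 = 141.2 kips.
Block shear: shear path 2×[1.5+3×2.75] = 2×9.75 in, A_gv = 14.625, A_nv = 2×(9.75 − 3.5×0.875)×0.75 = 10.031 in²; tension across gage: (2.0625 − 1×0.875)×0.75 = 0.89063 in². R_n = min(0.6×58×10.031, 0.6×36×14.625) + 1.0×58×0.89063 = min(349.08, 315.9) + 51.657 = 367.56 kips. φR_n = 0.75 × 367.56 = 275.7 kips.
Tension rupture (net): A_n = (5.8125 − 2×0.875)×0.75 = 3.0469 in² (U = 1.0, A_e = A_n). φR_n = 0.75 × 58 × 3.0469 = 132.5 kips.
Governing: min(360.5, 438.0, 141.2, 275.7, 132.5) = 132.5 kips → net-section rupture.

132.5 kips (net-section rupture governs)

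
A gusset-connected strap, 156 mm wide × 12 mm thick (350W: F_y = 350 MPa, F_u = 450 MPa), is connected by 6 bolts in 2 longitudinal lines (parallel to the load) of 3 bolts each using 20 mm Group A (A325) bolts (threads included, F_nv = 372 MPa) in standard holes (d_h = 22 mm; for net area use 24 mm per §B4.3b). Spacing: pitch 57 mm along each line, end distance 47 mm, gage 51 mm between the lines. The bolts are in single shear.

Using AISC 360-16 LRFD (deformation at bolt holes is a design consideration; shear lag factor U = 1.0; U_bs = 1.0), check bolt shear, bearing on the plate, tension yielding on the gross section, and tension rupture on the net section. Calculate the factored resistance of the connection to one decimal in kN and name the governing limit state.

Bolt shear: A_b = π(20)²/4 = 314.16 mm². φR_n = 0.75 × 372 × 314.16 × 6 × 1 = 525.9 kN.
Bearing (12 mm plate, F_u = 450 MPa): end bolts L_c = 47 − 22/2 = 36, R_n = min(1.2×36×12×450, 2.4×20×12×450) = 233.28 kN/bolt; interior L_c = 57 − 22 = 35, R_n = 226.8 kN/bolt. φR_n = 0.75 × (2×233.28 + 4×226.8) = 1030.3 kN.
Tension yield (gross): A_g = 156×12 = 1872 mm². φR_n = 0.90 × 350 × 1872 = 589.7 kN.
Tension rupture (net): A_n = (156 − 2×24)×12 = 1296 mm² (U = 1.0, A_e = A_n). φR_n = 0.75 × 450 × 1296 = 437.4 kN.
Governing: min(525.9, 1030.3, 589.7, 437.4) = 437.4 kN → net-section rupture.

437.4 kN (net-section rupture governs)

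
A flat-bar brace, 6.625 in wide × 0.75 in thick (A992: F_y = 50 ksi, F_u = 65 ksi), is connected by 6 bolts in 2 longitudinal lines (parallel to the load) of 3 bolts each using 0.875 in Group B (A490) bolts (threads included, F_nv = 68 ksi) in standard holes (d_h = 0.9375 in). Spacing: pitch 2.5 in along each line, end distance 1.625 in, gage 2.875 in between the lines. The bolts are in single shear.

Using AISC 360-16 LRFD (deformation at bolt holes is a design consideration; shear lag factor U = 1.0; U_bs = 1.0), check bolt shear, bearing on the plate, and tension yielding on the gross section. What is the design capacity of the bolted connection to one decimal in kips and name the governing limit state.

Bolt shear: A_b = π(0.875)²/4 = 0.60132 in². φR_n = 0.75 × 68 × 0.60132 × 6 × 1 = 184.0 kips.
Bearing (0.75 in plate, F_u = 65 ksi): end bolts L_c = 1.625 − 0.9375/2 = 1.15625, R_n = min(1.2×1.15625×0.75×65, 2.4×0.875×0.75×65) = 67.641 kips/bolt; interior L_c = 2.5 − 0.9375 = 1.5625, R_n = 91.406 kips/bolt. φR_n = 0.75 × (2×67.641 + 4×91.406) = 375.7 kips.
Tension yield (gross): A_g = 6.625×0.75 = 4.9688 in². φR_n = 0.90 × 50 × 4.9688 = 223.6 kips.
Governing: min(184.0, 375.7, 223.6) = 184.0 kips → bolt shear.

184.0 kips (bolt shear governs)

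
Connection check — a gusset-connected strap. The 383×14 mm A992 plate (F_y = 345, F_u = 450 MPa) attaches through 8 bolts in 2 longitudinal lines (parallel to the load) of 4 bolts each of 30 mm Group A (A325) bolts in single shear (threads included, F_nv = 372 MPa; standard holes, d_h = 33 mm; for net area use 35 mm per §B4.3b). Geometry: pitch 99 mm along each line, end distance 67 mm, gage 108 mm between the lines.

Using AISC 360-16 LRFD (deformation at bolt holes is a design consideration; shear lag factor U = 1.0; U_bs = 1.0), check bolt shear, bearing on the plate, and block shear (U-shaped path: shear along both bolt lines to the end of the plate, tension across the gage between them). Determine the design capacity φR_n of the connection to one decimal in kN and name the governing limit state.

1577.7 kN (bolt shear governs)

Bolt shear: A_b = π(30)²/4 = 706.86 mm². φR_n = 0.75 × 372 × 706.86 × 8 × 1 = 1577.7 kN.
Bearing (14 mm plate, F_u = 450 MPa): end bolts L_c = 67 − 33/2 = 50.5, R_n = min(1.2×50.5×14×450, 2.4×30×14×450) = 381.78 kN/bolt; interior L_c = 99 − 33 = 66, R_n = 453.6 kN/bolt. φR_n = 0.75 × (2×381.78 + 6×453.6) = 2613.9 kN.
Block shear: shear path 2×[67+3×99] = 2×364 mm, A_gv = 10192, A_nv = 2×(364 − 3.5×35)×14 = 6762 mm²; tension across gage: (108 − 1×35)×14 = 1022 mm². R_n = min(0.6×450×6762, 0.6×345×10192) + 1.0×450×1022 = min(1825.7, 2109.7) + 459.9 = 2285.6 kN. φR_n = 0.75 × 2285.6 = 1714.2 kN.
Governing: min(1577.7, 2613.9, 1714.2) = 1577.7 kN → bolt shear.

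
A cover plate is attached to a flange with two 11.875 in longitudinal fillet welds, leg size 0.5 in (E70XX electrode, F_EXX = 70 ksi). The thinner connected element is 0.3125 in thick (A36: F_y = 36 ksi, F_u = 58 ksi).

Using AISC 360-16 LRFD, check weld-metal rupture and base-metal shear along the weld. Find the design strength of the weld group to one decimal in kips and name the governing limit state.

Weld metal: throat = 0.707×0.5 = 0.3535 in, L = 2×11.875 = 23.75 in. φR_n = 0.75 × 0.6 × 70 × 0.3535 × 23.75 = 264.5 kips.
Base metal shear (0.3125 in plate): yield φR_n = 1.0×0.6×36×0.3125×23.75 = 160.3 kips; rupture φR_n = 0.75×0.6×58×0.3125×23.75 = 193.7 kips; take 160.3 kips (yield).
Governing: min(264.5, 160.3) = 160.3 kips → base-metal shear.

160.3 kips (base-metal shear governs)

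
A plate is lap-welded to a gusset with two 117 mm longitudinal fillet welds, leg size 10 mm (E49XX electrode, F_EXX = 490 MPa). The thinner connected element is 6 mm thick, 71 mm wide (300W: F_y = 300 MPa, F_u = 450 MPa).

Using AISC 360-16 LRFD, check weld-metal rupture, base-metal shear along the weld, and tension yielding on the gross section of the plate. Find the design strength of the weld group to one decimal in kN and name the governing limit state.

Weld metal: throat = 0.707×10 = 7.07 mm, L = 2×117 = 234 mm. φR_n = 0.75 × 0.6 × 490 × 7.07 × 234 = 364.8 kN.
Base metal shear (6 mm plate): yield φR_n = 1.0×0.6×300×6×234 = 252.7 kN; rupture φR_n = 0.75×0.6×450×6×234 = 284.3 kN; take 252.7 kN (yield).
Tension yield (gross): A_g = 71×6 = 426 mm². φR_n = 0.90 × 300 × 426 = 115.0 kN.
Governing: min(364.8, 252.7, 115.0) = 115.0 kN → gross-section yield.

115.0 kN (gross-section yield governs)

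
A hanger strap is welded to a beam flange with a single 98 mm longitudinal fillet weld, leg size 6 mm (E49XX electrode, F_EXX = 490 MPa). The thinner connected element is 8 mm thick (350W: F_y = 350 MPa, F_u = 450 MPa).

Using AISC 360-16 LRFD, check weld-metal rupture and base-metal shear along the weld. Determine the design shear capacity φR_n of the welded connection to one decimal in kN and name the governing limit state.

91.7 kN (weld metal governs)

Weld metal: throat = 0.707×6 = 4.242 mm, L = 98 mm. φR_n = 0.75 × 0.6 × 490 × 4.242 × 98 = 91.7 kN.
Base metal shear (8 mm plate): yield φR_n = 1.0×0.6×350×8×98 = 164.6 kN; rupture φR_n = 0.75×0.6×450×8×98 = 158.8 kN; take 158.8 kN (rupture).
Governing: min(91.7, 158.8) = 91.7 kN → weld metal.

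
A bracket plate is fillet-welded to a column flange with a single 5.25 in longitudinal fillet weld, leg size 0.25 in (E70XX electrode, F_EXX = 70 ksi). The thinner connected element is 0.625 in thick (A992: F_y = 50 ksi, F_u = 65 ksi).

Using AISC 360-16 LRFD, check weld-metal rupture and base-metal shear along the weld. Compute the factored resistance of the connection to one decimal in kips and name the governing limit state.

Weld metal: throat = 0.707×0.25 = 0.17675 in, L = 5.25 in. φR_n = 0.75 × 0.6 × 70 × 0.17675 × 5.25 = 29.2 kips.
Base metal shear (0.625 in plate): yield φR_n = 1.0×0.6×50×0.625×5.25 = 98.4 kips; rupture φR_n = 0.75×0.6×65×0.625×5.25 = 96.0 kips; take 96.0 kips (rupture).
Governing: min(29.2, 96.0) = 29.2 kips → weld metal.

29.2 kips (weld metal governs)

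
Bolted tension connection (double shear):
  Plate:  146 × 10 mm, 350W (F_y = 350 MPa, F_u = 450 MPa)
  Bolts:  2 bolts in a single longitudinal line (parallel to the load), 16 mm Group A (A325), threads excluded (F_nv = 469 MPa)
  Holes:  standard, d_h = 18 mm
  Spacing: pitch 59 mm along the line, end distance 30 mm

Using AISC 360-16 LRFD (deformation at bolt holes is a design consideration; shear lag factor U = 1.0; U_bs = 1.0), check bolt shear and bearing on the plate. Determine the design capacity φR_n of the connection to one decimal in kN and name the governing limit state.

Bolt shear: A_b = π(16)²/4 = 201.06 mm². φR_n = 0.75 × 469 × 201.06 × 2 × 2 = 282.9 kN.
Bearing (10 mm plate, F_u = 450 MPa): end bolts L_c = 30 − 18/2 = 21, R_n = min(1.2×21×10×450, 2.4×16×10×450) = 113.4 kN/bolt; interior L_c = 59 − 18 = 41, R_n = 172.8 kN/bolt. φR_n = 0.75 × (1×113.4 + 1×172.8) = 214.7 kN.
Governing: min(282.9, 214.7) = 214.7 kN → bearing.

214.7 kN (bearing governs)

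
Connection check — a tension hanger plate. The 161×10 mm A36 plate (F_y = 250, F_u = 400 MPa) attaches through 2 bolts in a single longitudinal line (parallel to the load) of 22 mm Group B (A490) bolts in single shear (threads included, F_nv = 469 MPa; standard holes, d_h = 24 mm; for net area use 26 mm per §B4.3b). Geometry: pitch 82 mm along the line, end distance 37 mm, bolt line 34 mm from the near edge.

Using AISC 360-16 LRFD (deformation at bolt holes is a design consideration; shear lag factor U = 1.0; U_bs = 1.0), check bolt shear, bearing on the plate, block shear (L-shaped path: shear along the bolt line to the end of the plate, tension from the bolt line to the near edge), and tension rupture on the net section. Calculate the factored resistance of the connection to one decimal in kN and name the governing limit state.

196.9 kN (block shear governs)

Bolt shear: A_b = π(22)²/4 = 380.13 mm². φR_n = 0.75 × 469 × 380.13 × 2 × 1 = 267.4 kN.
Bearing (10 mm plate, F_u = 400 MPa): end bolts L_c = 37 − 24/2 = 25, R_n = min(1.2×25×10×400, 2.4×22×10×400) = 120 kN/bolt; interior L_c = 82 − 24 = 58, R_n = 211.2 kN/bolt. φR_n = 0.75 × (1×120 + 1×211.2) = 248.4 kN.
Block shear: shear path 1×[37+1×82] = 1×119 mm, A_gv = 1190, A_nv = 1×(119 − 1.5×26)×10 = 800 mm²; tension to near edge: (34 − 0.5×26)×10 = 210 mm². R_n = min(0.6×400×800, 0.6×250×1190) + 1.0×400×210 = min(192, 178.5) + 84 = 262.5 kN. φR_n = 0.75 × 262.5 = 196.9 kN.
Tension rupture (net): A_n = (161 − 1×26)×10 = 1350 mm² (U = 1.0, A_e = A_n). φR_n = 0.75 × 400 × 1350 = 405.0 kN.
Governing: min(267.4, 248.4, 196.9, 405.0) = 196.9 kN → block shear.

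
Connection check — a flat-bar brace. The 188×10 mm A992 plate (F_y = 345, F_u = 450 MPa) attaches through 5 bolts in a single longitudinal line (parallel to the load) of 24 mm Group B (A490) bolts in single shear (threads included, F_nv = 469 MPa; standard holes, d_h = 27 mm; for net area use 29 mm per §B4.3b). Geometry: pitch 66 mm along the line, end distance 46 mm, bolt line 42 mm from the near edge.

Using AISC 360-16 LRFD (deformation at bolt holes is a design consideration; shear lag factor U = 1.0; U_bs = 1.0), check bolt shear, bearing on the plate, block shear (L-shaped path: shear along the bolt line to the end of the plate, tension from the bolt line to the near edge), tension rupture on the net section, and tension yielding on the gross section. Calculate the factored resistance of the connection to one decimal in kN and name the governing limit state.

456.3 kN (block shear governs)

Bolt shear: A_b = π(24)²/4 = 452.39 mm². φR_n = 0.75 × 469 × 452.39 × 5 × 1 = 795.6 kN.
Bearing (10 mm plate, F_u = 450 MPa): end bolts L_c = 46 − 27/2 = 32.5, R_n = min(1.2×32.5×10×450, 2.4×24×10×450) = 175.5 kN/bolt; interior L_c = 66 − 27 = 39, R_n = 210.6 kN/bolt. φR_n = 0.75 × (1×175.5 + 4×210.6) = 763.4 kN.
Block shear: shear path 1×[46+4×66] = 1×310 mm, A_gv = 3100, A_nv = 1×(310 − 4.5×29)×10 = 1795 mm²; tension to near edge: (42 − 0.5×29)×10 = 275 mm². R_n = min(0.6×450×1795, 0.6×345×3100) + 1.0×450×275 = min(484.65, 641.7) + 123.75 = 608.4 kN. φR_n = 0.75 × 608.4 = 456.3 kN.
Tension rupture (net): A_n = (188 − 1×29)×10 = 1590 mm² (U = 1.0, A_e = A_n). φR_n = 0.75 × 450 × 1590 = 536.6 kN.
Tension yield (gross): A_g = 188×10 = 1880 mm². φR_n = 0.90 × 345 × 1880 = 583.7 kN.
Governing: min(795.6, 763.4, 456.3, 536.6, 583.7) = 456.3 kN → block shear.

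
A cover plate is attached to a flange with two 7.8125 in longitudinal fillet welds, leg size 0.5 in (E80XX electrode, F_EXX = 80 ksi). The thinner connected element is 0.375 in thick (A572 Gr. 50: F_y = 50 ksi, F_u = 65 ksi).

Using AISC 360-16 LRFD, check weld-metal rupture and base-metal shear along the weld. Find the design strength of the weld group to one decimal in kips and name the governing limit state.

Weld metal: throat = 0.707×0.5 = 0.3535 in, L = 2×7.8125 = 15.625 in. φR_n = 0.75 × 0.6 × 80 × 0.3535 × 15.625 = 198.8 kips.
Base metal shear (0.375 in plate): yield φR_n = 1.0×0.6×50×0.375×15.625 = 175.8 kips; rupture φR_n = 0.75×0.6×65×0.375×15.625 = 171.4 kips; take 171.4 kips (rupture).
Governing: min(198.8, 171.4) = 171.4 kips → base-metal shear.

171.4 kips (base-metal shear governs)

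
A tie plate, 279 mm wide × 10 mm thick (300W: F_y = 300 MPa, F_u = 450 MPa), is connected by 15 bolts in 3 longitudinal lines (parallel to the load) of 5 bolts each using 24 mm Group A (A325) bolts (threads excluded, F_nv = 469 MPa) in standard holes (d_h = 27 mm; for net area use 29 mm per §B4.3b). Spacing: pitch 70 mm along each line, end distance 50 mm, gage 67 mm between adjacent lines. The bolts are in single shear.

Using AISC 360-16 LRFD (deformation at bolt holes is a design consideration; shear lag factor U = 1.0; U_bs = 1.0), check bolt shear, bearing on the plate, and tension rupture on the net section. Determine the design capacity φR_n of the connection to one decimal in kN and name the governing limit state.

648.0 kN (net-section rupture governs)

Bolt shear: A_b = π(24)²/4 = 452.39 mm². φR_n = 0.75 × 469 × 452.39 × 15 × 1 = 2386.9 kN.
Bearing (10 mm plate, F_u = 450 MPa): end bolts L_c = 50 − 27/2 = 36.5, R_n = min(1.2×36.5×10×450, 2.4×24×10×450) = 197.1 kN/bolt; interior L_c = 70 − 27 = 43, R_n = 232.2 kN/bolt. φR_n = 0.75 × (3×197.1 + 12×232.2) = 2533.3 kN.
Tension rupture (net): A_n = (279 − 3×29)×10 = 1920 mm² (U = 1.0, A_e = A_n). φR_n = 0.75 × 450 × 1920 = 648.0 kN.
Governing: min(2386.9, 2533.3, 648.0) = 648.0 kN → net-section rupture.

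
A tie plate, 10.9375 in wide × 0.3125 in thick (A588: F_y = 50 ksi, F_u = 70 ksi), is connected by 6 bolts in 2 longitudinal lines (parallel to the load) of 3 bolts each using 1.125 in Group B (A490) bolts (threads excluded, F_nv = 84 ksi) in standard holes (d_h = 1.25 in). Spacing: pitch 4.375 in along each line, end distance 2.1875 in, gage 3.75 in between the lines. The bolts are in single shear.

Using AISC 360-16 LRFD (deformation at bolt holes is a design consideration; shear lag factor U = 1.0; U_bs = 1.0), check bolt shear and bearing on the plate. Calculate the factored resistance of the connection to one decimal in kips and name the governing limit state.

Bolt shear: A_b = π(1.125)²/4 = 0.99402 in². φR_n = 0.75 × 84 × 0.99402 × 6 × 1 = 375.7 kips.
Bearing (0.3125 in plate, F_u = 70 ksi): end bolts L_c = 2.1875 − 1.25/2 = 1.5625, R_n = min(1.2×1.5625×0.3125×70, 2.4×1.125×0.3125×70) = 41.016 kips/bolt; interior L_c = 4.375 − 1.25 = 3.125, R_n = 59.063 kips/bolt. φR_n = 0.75 × (2×41.016 + 4×59.063) = 238.7 kips.
Governing: min(375.7, 238.7) = 238.7 kips → bearing.

238.7 kips (bearing governs)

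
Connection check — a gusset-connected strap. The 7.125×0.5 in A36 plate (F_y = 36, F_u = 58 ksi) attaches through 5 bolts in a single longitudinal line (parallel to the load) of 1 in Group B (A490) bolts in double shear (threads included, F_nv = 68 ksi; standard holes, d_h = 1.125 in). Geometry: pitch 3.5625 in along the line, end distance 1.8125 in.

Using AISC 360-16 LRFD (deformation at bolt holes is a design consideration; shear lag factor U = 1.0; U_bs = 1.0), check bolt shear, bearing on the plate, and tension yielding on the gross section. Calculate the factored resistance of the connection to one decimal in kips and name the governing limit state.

115.4 kips (gross-section yield governs)

Bolt shear: A_b = π(1)²/4 = 0.7854 in². φR_n = 0.75 × 68 × 0.7854 × 5 × 2 = 400.6 kips.
Bearing (0.5 in plate, F_u = 58 ksi): end bolts L_c = 1.8125 − 1.125/2 = 1.25, R_n = min(1.2×1.25×0.5×58, 2.4×1×0.5×58) = 43.5 kips/bolt; interior L_c = 3.5625 − 1.125 = 2.4375, R_n = 69.6 kips/bolt. φR_n = 0.75 × (1×43.5 + 4×69.6) = 241.4 kips.
Tension yield (gross): A_g = 7.125×0.5 = 3.5625 in². φR_n = 0.90 × 36 × 3.5625 = 115.4 kips.
Governing: min(400.6, 241.4, 115.4) = 115.4 kips → gross-section yield.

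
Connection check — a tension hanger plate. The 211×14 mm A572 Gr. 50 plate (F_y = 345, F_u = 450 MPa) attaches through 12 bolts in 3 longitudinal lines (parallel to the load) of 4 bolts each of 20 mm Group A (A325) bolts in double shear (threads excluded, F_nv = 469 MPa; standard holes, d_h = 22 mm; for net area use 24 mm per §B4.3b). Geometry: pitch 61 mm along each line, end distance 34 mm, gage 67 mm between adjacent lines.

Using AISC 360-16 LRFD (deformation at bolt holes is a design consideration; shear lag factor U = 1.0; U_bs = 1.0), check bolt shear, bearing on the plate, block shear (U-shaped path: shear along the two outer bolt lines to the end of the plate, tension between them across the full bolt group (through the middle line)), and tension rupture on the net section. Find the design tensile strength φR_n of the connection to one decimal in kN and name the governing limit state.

Bolt shear: A_b = π(20)²/4 = 314.16 mm². φR_n = 0.75 × 469 × 314.16 × 12 × 2 = 2652.1 kN.
Bearing (14 mm plate, F_u = 450 MPa): end bolts L_c = 34 − 22/2 = 23, R_n = min(1.2×23×14×450, 2.4×20×14×450) = 173.88 kN/bolt; interior L_c = 61 − 22 = 39, R_n = 294.84 kN/bolt. φR_n = 0.75 × (3×173.88 + 9×294.84) = 2381.4 kN.
Block shear: shear path 2×[34+3×61] = 2×217 mm, A_gv = 6076, A_nv = 2×(217 − 3.5×24)×14 = 3724 mm²; tension across gage: (134 − 2×24)×14 = 1204 mm². R_n = min(0.6×450×3724, 0.6×345×6076) + 1.0×450×1204 = min(1005.5, 1257.7) + 541.8 = 1547.3 kN. φR_n = 0.75 × 1547.3 = 1160.5 kN.
Tension rupture (net): A_n = (211 − 3×24)×14 = 1946 mm² (U = 1.0, A_e = A_n). φR_n = 0.75 × 450 × 1946 = 656.8 kN.
Governing: min(2652.1, 2381.4, 1160.5, 656.8) = 656.8 kN → net-section rupture.

656.8 kN (net-section rupture governs)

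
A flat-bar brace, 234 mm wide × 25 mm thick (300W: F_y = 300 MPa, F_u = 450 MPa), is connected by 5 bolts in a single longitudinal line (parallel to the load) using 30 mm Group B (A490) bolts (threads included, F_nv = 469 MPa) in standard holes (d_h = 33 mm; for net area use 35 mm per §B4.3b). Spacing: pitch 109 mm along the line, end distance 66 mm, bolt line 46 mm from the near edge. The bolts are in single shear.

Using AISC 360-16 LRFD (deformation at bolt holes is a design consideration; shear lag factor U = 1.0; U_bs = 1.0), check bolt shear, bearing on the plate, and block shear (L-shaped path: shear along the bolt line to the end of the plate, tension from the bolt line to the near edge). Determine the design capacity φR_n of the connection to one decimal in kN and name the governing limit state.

Bolt shear: A_b = π(30)²/4 = 706.86 mm². φR_n = 0.75 × 469 × 706.86 × 5 × 1 = 1243.2 kN.
Bearing (25 mm plate, F_u = 450 MPa): end bolts L_c = 66 − 33/2 = 49.5, R_n = min(1.2×49.5×25×450, 2.4×30×25×450) = 668.25 kN/bolt; interior L_c = 109 − 33 = 76, R_n = 810 kN/bolt. φR_n = 0.75 × (1×668.25 + 4×810) = 2931.2 kN.
Block shear: shear path 1×[66+4×109] = 1×502 mm, A_gv = 12550, A_nv = 1×(502 − 4.5×35)×25 = 8612.5 mm²; tension to near edge: (46 − 0.5×35)×25 = 712.5 mm². R_n = min(0.6×450×8612.5, 0.6×300×12550) + 1.0×450×712.5 = min(2325.4, 2259) + 320.63 = 2579.6 kN. φR_n = 0.75 × 2579.6 = 1934.7 kN.
Governing: min(1243.2, 2931.2, 1934.7) = 1243.2 kN → bolt shear.

1243.2 kN (bolt shear governs)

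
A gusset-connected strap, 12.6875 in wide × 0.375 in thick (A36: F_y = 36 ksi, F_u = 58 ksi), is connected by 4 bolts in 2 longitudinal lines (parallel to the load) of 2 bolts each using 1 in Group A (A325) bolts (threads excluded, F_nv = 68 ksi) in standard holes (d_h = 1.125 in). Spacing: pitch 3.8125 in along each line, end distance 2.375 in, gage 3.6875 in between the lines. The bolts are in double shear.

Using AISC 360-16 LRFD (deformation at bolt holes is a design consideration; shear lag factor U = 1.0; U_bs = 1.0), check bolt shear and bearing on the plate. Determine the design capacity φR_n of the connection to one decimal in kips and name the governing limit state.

149.3 kips (bearing governs)

Bolt shear: A_b = π(1)²/4 = 0.7854 in². φR_n = 0.75 × 68 × 0.7854 × 4 × 2 = 320.4 kips.
Bearing (0.375 in plate, F_u = 58 ksi): end bolts L_c = 2.375 − 1.125/2 = 1.8125, R_n = min(1.2×1.8125×0.375×58, 2.4×1×0.375×58) = 47.306 kips/bolt; interior L_c = 3.8125 − 1.125 = 2.6875, R_n = 52.2 kips/bolt. φR_n = 0.75 × (2×47.306 + 2×52.2) = 149.3 kips.
Governing: min(320.4, 149.3) = 149.3 kips → bearing.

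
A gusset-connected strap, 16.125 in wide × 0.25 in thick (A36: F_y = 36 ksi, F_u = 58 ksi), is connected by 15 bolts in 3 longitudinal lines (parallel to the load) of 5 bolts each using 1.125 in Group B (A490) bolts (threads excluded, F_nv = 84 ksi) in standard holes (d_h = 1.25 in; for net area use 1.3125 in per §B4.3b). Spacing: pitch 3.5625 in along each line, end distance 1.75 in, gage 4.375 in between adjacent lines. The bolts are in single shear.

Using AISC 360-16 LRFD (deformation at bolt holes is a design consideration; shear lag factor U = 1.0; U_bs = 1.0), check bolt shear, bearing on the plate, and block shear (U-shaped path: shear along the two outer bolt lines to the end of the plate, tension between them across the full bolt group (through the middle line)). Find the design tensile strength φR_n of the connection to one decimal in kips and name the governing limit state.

196.2 kips (block shear governs)

Bolt shear: A_b = π(1.125)²/4 = 0.99402 in². φR_n = 0.75 × 84 × 0.99402 × 15 × 1 = 939.3 kips.
Bearing (0.25 in plate, F_u = 58 ksi): end bolts L_c = 1.75 − 1.25/2 = 1.125, R_n = min(1.2×1.125×0.25×58, 2.4×1.125×0.25×58) = 19.575 kips/bolt; interior L_c = 3.5625 − 1.25 = 2.3125, R_n = 39.15 kips/bolt. φR_n = 0.75 × (3×19.575 + 12×39.15) = 396.4 kips.
Block shear: shear path 2×[1.75+4×3.5625] = 2×16 in, A_gv = 8, A_nv = 2×(16 − 4.5×1.3125)×0.25 = 5.0469 in²; tension across gage: (8.75 − 2×1.3125)×0.25 = 1.5313 in². R_n = min(0.6×58×5.0469, 0.6×36×8) + 1.0×58×1.5313 = min(175.63, 172.8) + 88.815 = 261.62 kips. φR_n = 0.75 × 261.62 = 196.2 kips.
Governing: min(939.3, 396.4, 196.2) = 196.2 kips → block shear.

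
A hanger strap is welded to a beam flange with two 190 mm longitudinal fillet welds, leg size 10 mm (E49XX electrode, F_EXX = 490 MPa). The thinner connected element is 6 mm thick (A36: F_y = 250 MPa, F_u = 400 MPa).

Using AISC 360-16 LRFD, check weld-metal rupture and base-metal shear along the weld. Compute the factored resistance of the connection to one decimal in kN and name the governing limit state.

Weld metal: throat = 0.707×10 = 7.07 mm, L = 2×190 = 380 mm. φR_n = 0.75 × 0.6 × 490 × 7.07 × 380 = 592.4 kN.
Base metal shear (6 mm plate): yield φR_n = 1.0×0.6×250×6×380 = 342.0 kN; rupture φR_n = 0.75×0.6×400×6×380 = 410.4 kN; take 342.0 kN (yield).
Governing: min(592.4, 342.0) = 342.0 kN → base-metal shear.

342.0 kN (base-metal shear governs)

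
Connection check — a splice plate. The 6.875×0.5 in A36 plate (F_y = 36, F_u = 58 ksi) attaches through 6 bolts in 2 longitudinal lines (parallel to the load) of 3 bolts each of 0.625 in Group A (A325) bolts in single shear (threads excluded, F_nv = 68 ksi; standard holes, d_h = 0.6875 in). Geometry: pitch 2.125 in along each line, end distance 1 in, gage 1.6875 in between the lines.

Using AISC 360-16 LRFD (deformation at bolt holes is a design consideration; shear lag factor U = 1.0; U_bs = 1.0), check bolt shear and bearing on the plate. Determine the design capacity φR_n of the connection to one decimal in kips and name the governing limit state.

93.9 kips (bolt shear governs)

Bolt shear: A_b = π(0.625)²/4 = 0.3068 in². φR_n = 0.75 × 68 × 0.3068 × 6 × 1 = 93.9 kips.
Bearing (0.5 in plate, F_u = 58 ksi): end bolts L_c = 1 − 0.6875/2 = 0.65625, R_n = min(1.2×0.65625×0.5×58, 2.4×0.625×0.5×58) = 22.838 kips/bolt; interior L_c = 2.125 − 0.6875 = 1.4375, R_n = 43.5 kips/bolt. φR_n = 0.75 × (2×22.838 + 4×43.5) = 164.8 kips.
Governing: min(93.9, 164.8) = 93.9 kips → bolt shear.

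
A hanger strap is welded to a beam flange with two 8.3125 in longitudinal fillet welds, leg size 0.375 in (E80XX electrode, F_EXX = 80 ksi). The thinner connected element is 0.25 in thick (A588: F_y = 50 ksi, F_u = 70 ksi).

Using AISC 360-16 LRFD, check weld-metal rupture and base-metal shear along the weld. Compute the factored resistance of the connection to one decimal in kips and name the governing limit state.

Weld metal: throat = 0.707×0.375 = 0.26513 in, L = 2×8.3125 = 16.625 in. φR_n = 0.75 × 0.6 × 80 × 0.26513 × 16.625 = 158.7 kips.
Base metal shear (0.25 in plate): yield φR_n = 1.0×0.6×50×0.25×16.625 = 124.7 kips; rupture φR_n = 0.75×0.6×70×0.25×16.625 = 130.9 kips; take 124.7 kips (yield).
Governing: min(158.7, 124.7) = 124.7 kips → base-metal shear.

124.7 kips (base-metal shear governs)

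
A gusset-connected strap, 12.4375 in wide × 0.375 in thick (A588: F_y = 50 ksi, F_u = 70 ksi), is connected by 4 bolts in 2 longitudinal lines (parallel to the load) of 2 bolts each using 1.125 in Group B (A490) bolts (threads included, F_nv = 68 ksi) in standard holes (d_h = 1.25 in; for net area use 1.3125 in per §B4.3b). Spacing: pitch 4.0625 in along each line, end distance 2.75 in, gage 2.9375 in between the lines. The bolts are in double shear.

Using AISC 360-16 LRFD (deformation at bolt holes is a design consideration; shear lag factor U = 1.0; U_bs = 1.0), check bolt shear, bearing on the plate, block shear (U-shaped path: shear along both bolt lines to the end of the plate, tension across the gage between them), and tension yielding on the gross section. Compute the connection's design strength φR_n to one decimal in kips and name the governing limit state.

Bolt shear: A_b = π(1.125)²/4 = 0.99402 in². φR_n = 0.75 × 68 × 0.99402 × 4 × 2 = 405.6 kips.
Bearing (0.375 in plate, F_u = 70 ksi): end bolts L_c = 2.75 − 1.25/2 = 2.125, R_n = min(1.2×2.125×0.375×70, 2.4×1.125×0.375×70) = 66.938 kips/bolt; interior L_c = 4.0625 − 1.25 = 2.8125, R_n = 70.875 kips/bolt. φR_n = 0.75 × (2×66.938 + 2×70.875) = 206.7 kips.
Block shear: shear path 2×[2.75+1×4.0625] = 2×6.8125 in, A_gv = 5.1094, A_nv = 2×(6.8125 − 1.5×1.3125)×0.375 = 3.6328 in²; tension across gage: (2.9375 − 1×1.3125)×0.375 = 0.60938 in². R_n = min(0.6×70×3.6328, 0.6×50×5.1094) + 1.0×70×0.60938 = min(152.58, 153.28) + 42.657 = 195.24 kips. φR_n = 0.75 × 195.24 = 146.4 kips.
Tension yield (gross): A_g = 12.4375×0.375 = 4.6641 in². φR_n = 0.90 × 50 × 4.6641 = 209.9 kips.
Governing: min(405.6, 206.7, 146.4, 209.9) = 146.4 kips → block shear.

146.4 kips (block shear governs)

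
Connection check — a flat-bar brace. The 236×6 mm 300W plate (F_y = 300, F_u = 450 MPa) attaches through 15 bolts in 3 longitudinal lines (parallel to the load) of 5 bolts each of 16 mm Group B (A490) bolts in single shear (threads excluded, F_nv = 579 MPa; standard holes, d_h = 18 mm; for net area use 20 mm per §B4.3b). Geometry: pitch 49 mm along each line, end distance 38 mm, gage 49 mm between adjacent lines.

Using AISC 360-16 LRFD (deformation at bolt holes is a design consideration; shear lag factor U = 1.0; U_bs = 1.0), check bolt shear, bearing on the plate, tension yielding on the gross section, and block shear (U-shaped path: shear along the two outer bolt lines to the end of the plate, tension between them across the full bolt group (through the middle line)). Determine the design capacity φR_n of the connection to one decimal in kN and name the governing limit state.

382.3 kN (gross-section yield governs)

Bolt shear: A_b = π(16)²/4 = 201.06 mm². φR_n = 0.75 × 579 × 201.06 × 15 × 1 = 1309.7 kN.
Bearing (6 mm plate, F_u = 450 MPa): end bolts L_c = 38 − 18/2 = 29, R_n = min(1.2×29×6×450, 2.4×16×6×450) = 93.96 kN/bolt; interior L_c = 49 − 18 = 31, R_n = 100.44 kN/bolt. φR_n = 0.75 × (3×93.96 + 12×100.44) = 1115.4 kN.
Tension yield (gross): A_g = 236×6 = 1416 mm². φR_n = 0.90 × 300 × 1416 = 382.3 kN.
Block shear: shear path 2×[38+4×49] = 2×234 mm, A_gv = 2808, A_nv = 2×(234 − 4.5×20)×6 = 1728 mm²; tension across gage: (98 − 2×20)×6 = 348 mm². R_n = min(0.6×450×1728, 0.6×300×2808) + 1.0×450×348 = min(466.56, 505.44) + 156.6 = 623.16 kN. φR_n = 0.75 × 623.16 = 467.4 kN.
Governing: min(1309.7, 1115.4, 382.3, 467.4) = 382.3 kN → gross-section yield.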